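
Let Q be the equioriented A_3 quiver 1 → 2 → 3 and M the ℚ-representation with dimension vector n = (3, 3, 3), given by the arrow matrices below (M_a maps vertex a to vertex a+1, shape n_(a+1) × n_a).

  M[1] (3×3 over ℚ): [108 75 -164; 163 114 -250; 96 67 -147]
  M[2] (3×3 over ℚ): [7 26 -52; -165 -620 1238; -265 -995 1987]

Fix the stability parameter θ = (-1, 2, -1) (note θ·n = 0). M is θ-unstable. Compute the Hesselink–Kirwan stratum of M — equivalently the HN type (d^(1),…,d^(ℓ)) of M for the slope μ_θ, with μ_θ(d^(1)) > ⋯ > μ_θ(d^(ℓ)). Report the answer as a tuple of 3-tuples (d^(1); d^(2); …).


Interval decomposition of M: I[1,2], I[1,3]^2, I[3,3].
HN type (ℓ=3): μ^(1)=2; μ^(2)=1/2; μ^(3)=-1

((0, 1, 0); (0, 2, 2); (3, 0, 1))


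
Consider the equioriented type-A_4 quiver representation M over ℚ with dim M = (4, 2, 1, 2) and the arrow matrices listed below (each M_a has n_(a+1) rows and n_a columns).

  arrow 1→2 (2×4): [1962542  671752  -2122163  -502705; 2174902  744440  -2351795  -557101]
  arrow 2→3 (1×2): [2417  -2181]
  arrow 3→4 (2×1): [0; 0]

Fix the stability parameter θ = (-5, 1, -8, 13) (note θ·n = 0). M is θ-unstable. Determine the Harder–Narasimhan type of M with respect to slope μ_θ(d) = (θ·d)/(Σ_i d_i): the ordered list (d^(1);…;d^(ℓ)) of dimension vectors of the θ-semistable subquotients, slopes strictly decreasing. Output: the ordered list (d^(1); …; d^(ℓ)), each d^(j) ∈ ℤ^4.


Barcode: M ≅ I[1,1]^2, I[1,2], I[1,3], I[4,4]^2. HN layers by μ_θ (4 steps, strictly decreasing):
  μ^(1)=13; μ^(2)=1; μ^(3)=-7/2; μ^(4)=-5

((0, 0, 0, 2); (0, 1, 0, 0); (0, 1, 1, 0); (4, 0, 0, 0))


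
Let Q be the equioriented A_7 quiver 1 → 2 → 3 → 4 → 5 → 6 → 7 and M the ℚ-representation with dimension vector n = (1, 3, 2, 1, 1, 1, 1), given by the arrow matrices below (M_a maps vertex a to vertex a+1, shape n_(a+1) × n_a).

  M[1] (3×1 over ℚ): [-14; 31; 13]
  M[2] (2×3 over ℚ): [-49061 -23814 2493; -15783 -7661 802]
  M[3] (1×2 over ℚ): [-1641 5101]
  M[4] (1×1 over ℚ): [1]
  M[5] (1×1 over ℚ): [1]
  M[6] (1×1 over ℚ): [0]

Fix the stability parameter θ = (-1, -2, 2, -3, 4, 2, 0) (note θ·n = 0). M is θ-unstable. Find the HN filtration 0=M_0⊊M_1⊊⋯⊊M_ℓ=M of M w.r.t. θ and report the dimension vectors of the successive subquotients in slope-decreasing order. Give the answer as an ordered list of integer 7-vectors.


Via rank(M_{q-1}∘⋯∘M_p): M ≅ I[1,6], I[2,2], I[2,3], I[7,7].
μ_θ-semistable layers: μ^(1)=3; μ^(2)=2; μ^(3)=0; μ^(4)=-1/2; μ^(5)=-3/2; μ^(6)=-2

((0, 0, 0, 0, 1, 1, 0); (0, 0, 1, 0, 0, 0, 0); (0, 0, 0, 0, 0, 0, 1); (0, 0, 1, 1, 0, 0, 0); (1, 1, 0, 0, 0, 0, 0); (0, 2, 0, 0, 0, 0, 0))


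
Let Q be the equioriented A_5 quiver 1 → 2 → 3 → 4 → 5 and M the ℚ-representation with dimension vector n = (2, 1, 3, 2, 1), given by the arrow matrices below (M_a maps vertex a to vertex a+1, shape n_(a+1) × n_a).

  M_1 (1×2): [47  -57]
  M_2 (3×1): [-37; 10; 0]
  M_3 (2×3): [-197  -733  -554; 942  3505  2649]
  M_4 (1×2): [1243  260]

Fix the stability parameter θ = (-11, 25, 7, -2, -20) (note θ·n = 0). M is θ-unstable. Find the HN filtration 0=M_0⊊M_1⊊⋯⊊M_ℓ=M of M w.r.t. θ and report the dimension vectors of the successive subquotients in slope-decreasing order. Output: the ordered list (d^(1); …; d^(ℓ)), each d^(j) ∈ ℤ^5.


Barcode: M ≅ I[1,1], I[1,5], I[3,3], I[3,4]. HN layers by μ_θ (3 steps, strictly decreasing):
  μ^(1)=7; μ^(2)=5/2; μ^(3)=-11

((0, 0, 1, 0, 0); (0, 1, 2, 2, 1); (2, 0, 0, 0, 0))


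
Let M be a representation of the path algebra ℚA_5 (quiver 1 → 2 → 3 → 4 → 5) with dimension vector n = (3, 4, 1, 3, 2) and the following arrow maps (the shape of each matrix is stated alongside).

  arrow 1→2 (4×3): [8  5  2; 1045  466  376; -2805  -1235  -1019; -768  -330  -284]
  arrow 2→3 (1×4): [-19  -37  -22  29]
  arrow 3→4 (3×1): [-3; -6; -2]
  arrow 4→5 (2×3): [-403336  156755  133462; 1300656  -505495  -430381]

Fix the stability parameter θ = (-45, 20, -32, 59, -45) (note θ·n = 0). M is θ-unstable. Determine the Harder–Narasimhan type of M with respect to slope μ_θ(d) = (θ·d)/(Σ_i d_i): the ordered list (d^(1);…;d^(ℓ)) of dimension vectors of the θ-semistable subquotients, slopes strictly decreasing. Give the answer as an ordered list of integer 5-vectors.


Via rank(M_{q-1}∘⋯∘M_p): M ≅ I[1,2]^2, I[1,5], I[2,2], I[4,4], I[4,5].
μ_θ-semistable layers: μ^(1)=59; μ^(2)=20; μ^(3)=7; μ^(4)=-6; μ^(5)=-45

((0, 0, 0, 1, 0); (0, 3, 0, 0, 0); (0, 0, 0, 2, 2); (0, 1, 1, 0, 0); (3, 0, 0, 0, 0))


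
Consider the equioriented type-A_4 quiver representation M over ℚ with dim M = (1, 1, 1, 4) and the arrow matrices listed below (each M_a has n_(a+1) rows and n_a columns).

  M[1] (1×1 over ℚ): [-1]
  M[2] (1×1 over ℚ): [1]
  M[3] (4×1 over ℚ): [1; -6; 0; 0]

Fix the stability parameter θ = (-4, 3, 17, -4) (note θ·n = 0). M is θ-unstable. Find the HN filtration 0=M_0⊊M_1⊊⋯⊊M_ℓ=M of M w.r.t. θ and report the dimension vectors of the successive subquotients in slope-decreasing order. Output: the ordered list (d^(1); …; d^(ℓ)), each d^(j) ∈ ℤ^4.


Interval decomposition of M: I[1,4], I[4,4]^3.
HN type (ℓ=3): μ^(1)=13/2; μ^(2)=3; μ^(3)=-4

((0, 0, 1, 1); (0, 1, 0, 0); (1, 0, 0, 3))


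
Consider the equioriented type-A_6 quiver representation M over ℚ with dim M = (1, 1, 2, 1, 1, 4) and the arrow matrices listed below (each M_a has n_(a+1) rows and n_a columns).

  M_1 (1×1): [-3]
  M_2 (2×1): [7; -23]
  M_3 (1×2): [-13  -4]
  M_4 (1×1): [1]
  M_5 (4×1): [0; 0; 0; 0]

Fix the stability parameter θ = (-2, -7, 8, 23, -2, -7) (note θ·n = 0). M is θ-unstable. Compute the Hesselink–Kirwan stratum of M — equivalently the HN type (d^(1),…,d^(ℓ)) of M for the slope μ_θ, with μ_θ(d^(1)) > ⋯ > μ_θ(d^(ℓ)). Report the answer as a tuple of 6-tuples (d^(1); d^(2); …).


Barcode: M ≅ I[1,5], I[3,3], I[6,6]^4. HN layers by μ_θ (4 steps, strictly decreasing):
  μ^(1)=21/2; μ^(2)=8; μ^(3)=-9/2; μ^(4)=-7

((0, 0, 0, 1, 1, 0); (0, 0, 2, 0, 0, 0); (1, 1, 0, 0, 0, 0); (0, 0, 0, 0, 0, 4))


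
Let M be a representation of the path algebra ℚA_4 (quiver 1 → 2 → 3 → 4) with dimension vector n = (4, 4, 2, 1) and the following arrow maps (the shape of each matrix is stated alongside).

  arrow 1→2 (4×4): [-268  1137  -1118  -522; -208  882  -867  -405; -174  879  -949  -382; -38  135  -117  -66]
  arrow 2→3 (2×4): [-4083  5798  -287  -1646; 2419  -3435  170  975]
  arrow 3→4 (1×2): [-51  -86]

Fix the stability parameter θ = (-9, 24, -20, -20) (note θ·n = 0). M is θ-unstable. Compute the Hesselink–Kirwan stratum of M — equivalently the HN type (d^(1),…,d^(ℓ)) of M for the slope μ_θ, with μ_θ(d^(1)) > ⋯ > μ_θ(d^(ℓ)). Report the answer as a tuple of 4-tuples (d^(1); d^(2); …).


Barcode: M ≅ I[1,1], I[1,2], I[1,3], I[1,4], I[2,2]. HN layers by μ_θ (4 steps, strictly decreasing):
  μ^(1)=24; μ^(2)=2; μ^(3)=-16/3; μ^(4)=-9

((0, 2, 0, 0); (0, 1, 1, 0); (0, 1, 1, 1); (4, 0, 0, 0))


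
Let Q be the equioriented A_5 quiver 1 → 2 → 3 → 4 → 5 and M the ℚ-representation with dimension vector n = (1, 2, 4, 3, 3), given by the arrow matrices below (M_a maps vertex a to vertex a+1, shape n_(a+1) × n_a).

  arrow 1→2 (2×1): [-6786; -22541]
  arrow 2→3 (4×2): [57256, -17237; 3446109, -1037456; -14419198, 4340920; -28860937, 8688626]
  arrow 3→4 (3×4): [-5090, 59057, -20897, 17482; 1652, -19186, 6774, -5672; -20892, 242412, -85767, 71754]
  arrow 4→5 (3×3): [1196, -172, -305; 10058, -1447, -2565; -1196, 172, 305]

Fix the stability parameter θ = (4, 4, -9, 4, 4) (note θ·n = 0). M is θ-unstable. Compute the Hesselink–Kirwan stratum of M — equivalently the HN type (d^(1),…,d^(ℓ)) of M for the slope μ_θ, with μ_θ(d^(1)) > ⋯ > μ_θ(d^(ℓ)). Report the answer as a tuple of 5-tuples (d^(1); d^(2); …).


Via rank(M_{q-1}∘⋯∘M_p): M ≅ I[1,3], I[2,4], I[3,5]^2, I[5,5].
μ_θ-semistable layers: μ^(1)=4; μ^(2)=-1/3; μ^(3)=-5/2; μ^(4)=-9

((0, 0, 0, 3, 3); (1, 1, 1, 0, 0); (0, 1, 1, 0, 0); (0, 0, 2, 0, 0))


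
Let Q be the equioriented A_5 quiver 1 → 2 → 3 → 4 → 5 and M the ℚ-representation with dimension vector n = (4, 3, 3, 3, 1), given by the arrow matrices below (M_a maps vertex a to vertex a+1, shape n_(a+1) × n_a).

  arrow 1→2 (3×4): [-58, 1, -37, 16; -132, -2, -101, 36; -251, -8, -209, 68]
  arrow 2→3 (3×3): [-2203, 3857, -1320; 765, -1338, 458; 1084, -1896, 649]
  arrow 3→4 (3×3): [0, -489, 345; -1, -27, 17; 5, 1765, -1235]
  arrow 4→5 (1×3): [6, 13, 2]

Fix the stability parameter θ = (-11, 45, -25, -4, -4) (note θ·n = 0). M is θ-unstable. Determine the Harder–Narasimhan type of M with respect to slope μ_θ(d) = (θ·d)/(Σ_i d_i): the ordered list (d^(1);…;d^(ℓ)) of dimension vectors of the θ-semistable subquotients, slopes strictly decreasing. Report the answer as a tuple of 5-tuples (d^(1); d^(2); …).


Barcode: M ≅ I[1,1], I[1,3], I[1,4], I[1,5], I[4,4]. HN layers by μ_θ (5 steps, strictly decreasing):
  μ^(1)=10; μ^(2)=16/3; μ^(3)=3; μ^(4)=-4; μ^(5)=-11

((0, 1, 1, 0, 0); (0, 1, 1, 1, 0); (0, 1, 1, 1, 1); (0, 0, 0, 1, 0); (4, 0, 0, 0, 0))


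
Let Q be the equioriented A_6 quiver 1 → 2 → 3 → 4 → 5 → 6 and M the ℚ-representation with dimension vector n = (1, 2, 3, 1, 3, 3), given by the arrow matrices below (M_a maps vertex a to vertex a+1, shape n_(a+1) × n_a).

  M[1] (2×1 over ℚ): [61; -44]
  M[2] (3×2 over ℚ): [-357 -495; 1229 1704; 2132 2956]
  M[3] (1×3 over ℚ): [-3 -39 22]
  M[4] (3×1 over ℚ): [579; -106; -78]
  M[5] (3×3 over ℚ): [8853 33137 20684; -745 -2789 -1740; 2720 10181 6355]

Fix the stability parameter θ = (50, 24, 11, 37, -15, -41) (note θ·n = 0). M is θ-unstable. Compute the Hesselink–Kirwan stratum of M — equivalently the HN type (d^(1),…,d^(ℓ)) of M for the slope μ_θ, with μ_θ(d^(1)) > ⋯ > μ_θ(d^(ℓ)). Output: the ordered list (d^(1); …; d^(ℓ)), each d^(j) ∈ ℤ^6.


Via rank(M_{q-1}∘⋯∘M_p): M ≅ I[1,3], I[2,6], I[3,3], I[5,5], I[5,6], I[6,6].
μ_θ-semistable layers: μ^(1)=85/3; μ^(2)=11; μ^(3)=16/5; μ^(4)=-15; μ^(5)=-28; μ^(6)=-41

((1, 1, 1, 0, 0, 0); (0, 0, 1, 0, 0, 0); (0, 1, 1, 1, 1, 1); (0, 0, 0, 0, 1, 0); (0, 0, 0, 0, 1, 1); (0, 0, 0, 0, 0, 1))


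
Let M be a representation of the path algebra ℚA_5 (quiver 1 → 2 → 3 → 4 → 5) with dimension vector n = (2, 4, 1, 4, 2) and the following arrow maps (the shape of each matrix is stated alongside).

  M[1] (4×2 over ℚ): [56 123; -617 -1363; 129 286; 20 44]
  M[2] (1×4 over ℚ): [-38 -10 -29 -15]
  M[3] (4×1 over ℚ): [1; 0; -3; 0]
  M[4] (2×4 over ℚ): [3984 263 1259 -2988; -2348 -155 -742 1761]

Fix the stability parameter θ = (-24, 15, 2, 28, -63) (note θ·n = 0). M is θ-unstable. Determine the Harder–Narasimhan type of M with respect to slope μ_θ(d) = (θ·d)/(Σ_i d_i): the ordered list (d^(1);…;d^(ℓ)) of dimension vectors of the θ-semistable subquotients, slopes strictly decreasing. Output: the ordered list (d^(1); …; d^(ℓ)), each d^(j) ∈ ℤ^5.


Barcode: M ≅ I[1,2], I[1,5], I[2,2]^2, I[4,4]^2, I[4,5]. HN layers by μ_θ (5 steps, strictly decreasing):
  μ^(1)=28; μ^(2)=15; μ^(3)=-9/2; μ^(4)=-35/2; μ^(5)=-24

((0, 0, 0, 2, 0); (0, 3, 0, 0, 0); (0, 1, 1, 1, 1); (0, 0, 0, 1, 1); (2, 0, 0, 0, 0))


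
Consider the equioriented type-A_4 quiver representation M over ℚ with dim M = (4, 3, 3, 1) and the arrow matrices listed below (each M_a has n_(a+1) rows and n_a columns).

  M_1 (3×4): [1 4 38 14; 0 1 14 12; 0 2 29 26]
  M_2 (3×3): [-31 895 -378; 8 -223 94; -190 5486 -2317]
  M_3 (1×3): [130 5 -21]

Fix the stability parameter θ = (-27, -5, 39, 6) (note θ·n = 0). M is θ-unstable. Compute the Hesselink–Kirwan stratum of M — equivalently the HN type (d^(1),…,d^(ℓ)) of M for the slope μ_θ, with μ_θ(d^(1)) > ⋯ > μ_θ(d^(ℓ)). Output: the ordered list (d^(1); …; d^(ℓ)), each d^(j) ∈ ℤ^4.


Barcode: M ≅ I[1,1], I[1,3]^2, I[1,4]. HN layers by μ_θ (4 steps, strictly decreasing):
  μ^(1)=39; μ^(2)=45/2; μ^(3)=-5; μ^(4)=-27

((0, 0, 2, 0); (0, 0, 1, 1); (0, 3, 0, 0); (4, 0, 0, 0))


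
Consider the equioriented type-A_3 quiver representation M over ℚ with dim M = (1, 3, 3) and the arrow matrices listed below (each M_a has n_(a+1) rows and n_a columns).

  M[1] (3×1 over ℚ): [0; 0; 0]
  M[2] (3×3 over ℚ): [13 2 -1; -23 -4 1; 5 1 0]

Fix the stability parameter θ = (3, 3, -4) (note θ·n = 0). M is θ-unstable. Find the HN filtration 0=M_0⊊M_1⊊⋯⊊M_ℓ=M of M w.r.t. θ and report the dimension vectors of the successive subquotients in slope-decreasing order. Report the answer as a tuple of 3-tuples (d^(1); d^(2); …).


Barcode: M ≅ I[1,1], I[2,2], I[2,3]^2, I[3,3]. HN layers by μ_θ (3 steps, strictly decreasing):
  μ^(1)=3; μ^(2)=-1/2; μ^(3)=-4

((1, 1, 0); (0, 2, 2); (0, 0, 1))


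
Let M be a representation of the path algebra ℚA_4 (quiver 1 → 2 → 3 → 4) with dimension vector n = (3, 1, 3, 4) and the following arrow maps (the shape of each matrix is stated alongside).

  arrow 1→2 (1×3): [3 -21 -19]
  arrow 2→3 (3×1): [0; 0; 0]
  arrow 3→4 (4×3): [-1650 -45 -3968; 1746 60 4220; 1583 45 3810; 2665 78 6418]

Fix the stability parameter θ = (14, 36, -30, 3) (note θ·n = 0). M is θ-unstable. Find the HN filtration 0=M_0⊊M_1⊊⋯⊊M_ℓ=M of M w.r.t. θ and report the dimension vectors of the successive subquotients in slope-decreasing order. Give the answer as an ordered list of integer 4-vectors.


Barcode: M ≅ I[1,1]^2, I[1,2], I[3,4]^3, I[4,4]. HN layers by μ_θ (4 steps, strictly decreasing):
  μ^(1)=36; μ^(2)=14; μ^(3)=3; μ^(4)=-30

((0, 1, 0, 0); (3, 0, 0, 0); (0, 0, 0, 4); (0, 0, 3, 0))


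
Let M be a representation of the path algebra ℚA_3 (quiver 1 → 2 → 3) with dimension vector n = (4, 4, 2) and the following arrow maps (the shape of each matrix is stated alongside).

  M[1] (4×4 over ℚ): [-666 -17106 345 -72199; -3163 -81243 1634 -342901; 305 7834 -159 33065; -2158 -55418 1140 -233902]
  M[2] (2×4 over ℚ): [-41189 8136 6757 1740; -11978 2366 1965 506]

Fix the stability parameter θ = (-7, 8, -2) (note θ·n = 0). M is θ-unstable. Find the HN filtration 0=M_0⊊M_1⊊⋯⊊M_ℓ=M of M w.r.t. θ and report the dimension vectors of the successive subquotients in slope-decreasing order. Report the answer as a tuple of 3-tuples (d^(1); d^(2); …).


Barcode: M ≅ I[1,1], I[1,2], I[1,3]^2, I[2,2]. HN layers by μ_θ (3 steps, strictly decreasing):
  μ^(1)=8; μ^(2)=3; μ^(3)=-7

((0, 2, 0); (0, 2, 2); (4, 0, 0))


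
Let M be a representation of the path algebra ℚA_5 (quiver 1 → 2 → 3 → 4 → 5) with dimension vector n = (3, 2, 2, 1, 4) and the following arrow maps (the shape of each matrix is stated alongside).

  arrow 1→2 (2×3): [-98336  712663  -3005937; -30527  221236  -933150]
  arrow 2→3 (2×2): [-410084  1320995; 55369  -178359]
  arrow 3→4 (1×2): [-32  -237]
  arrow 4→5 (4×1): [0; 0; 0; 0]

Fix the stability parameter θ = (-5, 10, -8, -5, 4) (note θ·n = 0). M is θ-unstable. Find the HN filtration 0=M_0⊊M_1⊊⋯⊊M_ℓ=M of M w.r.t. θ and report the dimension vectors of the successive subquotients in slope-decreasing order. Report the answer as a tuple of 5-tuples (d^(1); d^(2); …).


Barcode: M ≅ I[1,1], I[1,3], I[1,4], I[5,5]^4. HN layers by μ_θ (4 steps, strictly decreasing):
  μ^(1)=4; μ^(2)=1; μ^(3)=-1; μ^(4)=-5

((0, 0, 0, 0, 4); (0, 1, 1, 0, 0); (0, 1, 1, 1, 0); (3, 0, 0, 0, 0))


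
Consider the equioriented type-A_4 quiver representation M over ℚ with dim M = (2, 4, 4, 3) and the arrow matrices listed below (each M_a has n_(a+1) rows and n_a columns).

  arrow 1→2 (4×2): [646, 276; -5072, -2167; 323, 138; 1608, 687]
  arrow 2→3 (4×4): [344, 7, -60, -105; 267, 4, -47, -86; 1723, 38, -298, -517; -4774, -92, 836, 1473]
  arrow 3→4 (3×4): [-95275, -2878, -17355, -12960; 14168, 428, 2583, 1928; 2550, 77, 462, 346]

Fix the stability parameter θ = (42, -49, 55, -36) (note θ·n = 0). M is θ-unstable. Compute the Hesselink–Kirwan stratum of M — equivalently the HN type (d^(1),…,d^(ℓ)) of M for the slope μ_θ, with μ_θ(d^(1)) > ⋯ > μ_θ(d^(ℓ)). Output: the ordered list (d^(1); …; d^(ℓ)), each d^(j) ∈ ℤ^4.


Interval decomposition of M: I[1,4]^2, I[2,3], I[2,4].
HN type (ℓ=4): μ^(1)=55; μ^(2)=19/2; μ^(3)=-7/2; μ^(4)=-49

((0, 0, 1, 0); (0, 0, 3, 3); (2, 2, 0, 0); (0, 2, 0, 0))


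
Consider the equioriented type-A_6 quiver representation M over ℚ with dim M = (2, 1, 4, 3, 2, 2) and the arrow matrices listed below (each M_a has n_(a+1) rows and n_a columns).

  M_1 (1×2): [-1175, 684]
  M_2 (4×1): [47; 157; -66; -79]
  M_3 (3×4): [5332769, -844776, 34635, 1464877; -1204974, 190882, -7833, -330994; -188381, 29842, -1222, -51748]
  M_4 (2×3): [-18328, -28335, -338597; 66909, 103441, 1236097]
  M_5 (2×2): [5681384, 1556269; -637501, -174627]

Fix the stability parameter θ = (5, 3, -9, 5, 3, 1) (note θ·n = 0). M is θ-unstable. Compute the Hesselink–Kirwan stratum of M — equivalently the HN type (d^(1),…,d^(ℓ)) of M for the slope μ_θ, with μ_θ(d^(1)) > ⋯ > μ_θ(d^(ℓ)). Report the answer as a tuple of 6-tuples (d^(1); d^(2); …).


Via rank(M_{q-1}∘⋯∘M_p): M ≅ I[1,1], I[1,6], I[3,3], I[3,4], I[3,6].
μ_θ-semistable layers: μ^(1)=5; μ^(2)=3; μ^(3)=-1/3; μ^(4)=-9

((1, 0, 0, 1, 0, 0); (0, 0, 0, 2, 2, 2); (1, 1, 1, 0, 0, 0); (0, 0, 3, 0, 0, 0))


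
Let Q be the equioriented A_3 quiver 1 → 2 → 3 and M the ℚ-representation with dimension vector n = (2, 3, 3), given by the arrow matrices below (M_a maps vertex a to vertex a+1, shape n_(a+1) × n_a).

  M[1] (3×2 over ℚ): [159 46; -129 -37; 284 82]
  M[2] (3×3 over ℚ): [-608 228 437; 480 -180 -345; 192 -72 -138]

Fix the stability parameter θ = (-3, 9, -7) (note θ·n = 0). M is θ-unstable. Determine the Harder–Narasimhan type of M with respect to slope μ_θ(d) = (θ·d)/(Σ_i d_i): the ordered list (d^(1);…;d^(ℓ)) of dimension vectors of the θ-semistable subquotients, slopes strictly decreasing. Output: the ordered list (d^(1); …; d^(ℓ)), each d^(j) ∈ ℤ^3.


Barcode: M ≅ I[1,2], I[1,3], I[2,2], I[3,3]^2. HN layers by μ_θ (4 steps, strictly decreasing):
  μ^(1)=9; μ^(2)=1; μ^(3)=-3; μ^(4)=-7

((0, 2, 0); (0, 1, 1); (2, 0, 0); (0, 0, 2))


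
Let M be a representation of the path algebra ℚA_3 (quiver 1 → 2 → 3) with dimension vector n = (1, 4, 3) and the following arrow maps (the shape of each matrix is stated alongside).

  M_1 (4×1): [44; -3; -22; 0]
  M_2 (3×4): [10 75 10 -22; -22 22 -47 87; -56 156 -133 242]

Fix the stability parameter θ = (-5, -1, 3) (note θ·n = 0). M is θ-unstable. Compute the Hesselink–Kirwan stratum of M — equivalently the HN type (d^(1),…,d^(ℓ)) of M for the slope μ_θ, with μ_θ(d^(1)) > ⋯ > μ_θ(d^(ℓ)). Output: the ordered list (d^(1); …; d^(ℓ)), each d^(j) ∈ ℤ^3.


Via rank(M_{q-1}∘⋯∘M_p): M ≅ I[1,3], I[2,2], I[2,3]^2.
μ_θ-semistable layers: μ^(1)=3; μ^(2)=-1; μ^(3)=-5

((0, 0, 3); (0, 4, 0); (1, 0, 0))


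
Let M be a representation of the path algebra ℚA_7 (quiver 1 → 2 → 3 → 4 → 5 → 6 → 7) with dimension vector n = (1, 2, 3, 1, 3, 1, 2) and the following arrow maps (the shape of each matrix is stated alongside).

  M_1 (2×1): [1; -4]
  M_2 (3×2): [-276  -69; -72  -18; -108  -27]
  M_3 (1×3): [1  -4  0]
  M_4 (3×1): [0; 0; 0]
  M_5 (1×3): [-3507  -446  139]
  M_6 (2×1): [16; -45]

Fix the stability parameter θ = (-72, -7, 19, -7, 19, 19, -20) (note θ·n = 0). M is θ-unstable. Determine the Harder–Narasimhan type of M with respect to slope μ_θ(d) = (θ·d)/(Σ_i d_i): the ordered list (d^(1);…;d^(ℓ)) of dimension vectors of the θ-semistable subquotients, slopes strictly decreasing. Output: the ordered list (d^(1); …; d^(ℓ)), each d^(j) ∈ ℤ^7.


Via rank(M_{q-1}∘⋯∘M_p): M ≅ I[1,2], I[2,4], I[3,3]^2, I[5,5]^2, I[5,7], I[7,7].
μ_θ-semistable layers: μ^(1)=19; μ^(2)=6; μ^(3)=-7; μ^(4)=-20; μ^(5)=-72

((0, 0, 2, 0, 2, 0, 0); (0, 0, 1, 1, 1, 1, 1); (0, 2, 0, 0, 0, 0, 0); (0, 0, 0, 0, 0, 0, 1); (1, 0, 0, 0, 0, 0, 0))


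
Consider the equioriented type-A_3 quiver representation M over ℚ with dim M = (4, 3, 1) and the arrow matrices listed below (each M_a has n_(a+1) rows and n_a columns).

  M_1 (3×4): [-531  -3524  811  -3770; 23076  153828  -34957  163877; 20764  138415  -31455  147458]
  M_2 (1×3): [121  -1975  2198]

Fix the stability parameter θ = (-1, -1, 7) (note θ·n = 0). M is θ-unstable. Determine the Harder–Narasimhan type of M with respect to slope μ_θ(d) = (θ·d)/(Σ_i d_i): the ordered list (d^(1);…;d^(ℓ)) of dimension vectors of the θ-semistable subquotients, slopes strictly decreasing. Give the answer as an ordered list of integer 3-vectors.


Barcode: M ≅ I[1,1], I[1,2]^2, I[1,3]. HN layers by μ_θ (2 steps, strictly decreasing):
  μ^(1)=7; μ^(2)=-1

((0, 0, 1); (4, 3, 0))


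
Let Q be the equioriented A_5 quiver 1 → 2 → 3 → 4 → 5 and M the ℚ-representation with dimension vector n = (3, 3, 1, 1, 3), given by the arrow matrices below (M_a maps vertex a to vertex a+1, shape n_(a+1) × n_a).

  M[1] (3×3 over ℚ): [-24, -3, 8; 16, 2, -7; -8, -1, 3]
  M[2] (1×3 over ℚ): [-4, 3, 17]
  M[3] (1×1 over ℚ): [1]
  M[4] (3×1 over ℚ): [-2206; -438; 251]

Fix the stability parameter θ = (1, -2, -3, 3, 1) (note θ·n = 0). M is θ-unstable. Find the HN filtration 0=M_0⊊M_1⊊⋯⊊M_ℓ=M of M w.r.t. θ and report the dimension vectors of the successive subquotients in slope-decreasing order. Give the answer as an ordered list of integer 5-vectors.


Barcode: M ≅ I[1,1], I[1,2], I[1,5], I[2,2], I[5,5]^2. HN layers by μ_θ (5 steps, strictly decreasing):
  μ^(1)=2; μ^(2)=1; μ^(3)=-1/2; μ^(4)=-4/3; μ^(5)=-2

((0, 0, 0, 1, 1); (1, 0, 0, 0, 2); (1, 1, 0, 0, 0); (1, 1, 1, 0, 0); (0, 1, 0, 0, 0))


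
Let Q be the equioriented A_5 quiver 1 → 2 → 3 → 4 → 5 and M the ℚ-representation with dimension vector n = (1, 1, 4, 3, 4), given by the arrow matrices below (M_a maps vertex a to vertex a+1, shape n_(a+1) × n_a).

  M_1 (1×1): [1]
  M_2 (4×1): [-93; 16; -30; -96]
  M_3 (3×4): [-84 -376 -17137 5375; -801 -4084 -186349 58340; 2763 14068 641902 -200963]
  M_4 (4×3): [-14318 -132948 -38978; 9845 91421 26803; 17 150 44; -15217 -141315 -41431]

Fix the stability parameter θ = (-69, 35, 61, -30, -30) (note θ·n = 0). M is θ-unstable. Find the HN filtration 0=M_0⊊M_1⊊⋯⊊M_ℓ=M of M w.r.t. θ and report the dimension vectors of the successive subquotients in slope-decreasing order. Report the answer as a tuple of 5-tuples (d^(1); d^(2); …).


Interval decomposition of M: I[1,5], I[3,3], I[3,5]^2, I[5,5].
HN type (ℓ=5): μ^(1)=61; μ^(2)=9; μ^(3)=1/3; μ^(4)=-30; μ^(5)=-69

((0, 0, 1, 0, 0); (0, 1, 1, 1, 1); (0, 0, 2, 2, 2); (0, 0, 0, 0, 1); (1, 0, 0, 0, 0))


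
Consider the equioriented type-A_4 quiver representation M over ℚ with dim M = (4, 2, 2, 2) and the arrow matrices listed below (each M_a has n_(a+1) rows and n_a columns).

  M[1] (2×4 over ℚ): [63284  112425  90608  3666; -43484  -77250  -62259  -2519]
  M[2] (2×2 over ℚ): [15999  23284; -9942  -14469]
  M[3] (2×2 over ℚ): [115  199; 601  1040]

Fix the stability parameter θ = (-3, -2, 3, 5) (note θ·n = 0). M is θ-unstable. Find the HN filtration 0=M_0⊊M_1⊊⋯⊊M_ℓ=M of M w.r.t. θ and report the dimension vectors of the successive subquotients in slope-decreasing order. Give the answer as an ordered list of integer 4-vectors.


Via rank(M_{q-1}∘⋯∘M_p): M ≅ I[1,1]^2, I[1,4]^2.
μ_θ-semistable layers: μ^(1)=5; μ^(2)=3; μ^(3)=-2; μ^(4)=-3

((0, 0, 0, 2); (0, 0, 2, 0); (0, 2, 0, 0); (4, 0, 0, 0))


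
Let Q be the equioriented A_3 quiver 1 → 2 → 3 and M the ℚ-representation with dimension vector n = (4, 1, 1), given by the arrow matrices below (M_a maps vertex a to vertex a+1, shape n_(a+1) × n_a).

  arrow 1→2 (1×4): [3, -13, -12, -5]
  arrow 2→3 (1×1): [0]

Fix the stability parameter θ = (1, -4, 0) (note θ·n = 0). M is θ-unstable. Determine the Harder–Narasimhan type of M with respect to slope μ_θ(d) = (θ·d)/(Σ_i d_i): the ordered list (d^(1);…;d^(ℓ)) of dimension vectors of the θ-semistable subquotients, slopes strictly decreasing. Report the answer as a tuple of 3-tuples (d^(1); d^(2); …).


Barcode: M ≅ I[1,1]^3, I[1,2], I[3,3]. HN layers by μ_θ (3 steps, strictly decreasing):
  μ^(1)=1; μ^(2)=0; μ^(3)=-3/2

((3, 0, 0); (0, 0, 1); (1, 1, 0))


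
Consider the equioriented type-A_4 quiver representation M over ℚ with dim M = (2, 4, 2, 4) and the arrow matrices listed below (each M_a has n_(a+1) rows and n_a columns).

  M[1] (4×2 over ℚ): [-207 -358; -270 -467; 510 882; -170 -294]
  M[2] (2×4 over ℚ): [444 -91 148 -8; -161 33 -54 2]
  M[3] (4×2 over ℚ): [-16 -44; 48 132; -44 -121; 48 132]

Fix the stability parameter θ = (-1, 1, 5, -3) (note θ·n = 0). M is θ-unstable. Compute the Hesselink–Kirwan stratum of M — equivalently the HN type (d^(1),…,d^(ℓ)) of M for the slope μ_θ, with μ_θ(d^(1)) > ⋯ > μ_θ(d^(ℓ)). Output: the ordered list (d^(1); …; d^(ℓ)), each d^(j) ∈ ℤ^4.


Via rank(M_{q-1}∘⋯∘M_p): M ≅ I[1,3], I[1,4], I[2,2]^2, I[4,4]^3.
μ_θ-semistable layers: μ^(1)=5; μ^(2)=1; μ^(3)=-1; μ^(4)=-3

((0, 0, 1, 0); (0, 4, 1, 1); (2, 0, 0, 0); (0, 0, 0, 3))


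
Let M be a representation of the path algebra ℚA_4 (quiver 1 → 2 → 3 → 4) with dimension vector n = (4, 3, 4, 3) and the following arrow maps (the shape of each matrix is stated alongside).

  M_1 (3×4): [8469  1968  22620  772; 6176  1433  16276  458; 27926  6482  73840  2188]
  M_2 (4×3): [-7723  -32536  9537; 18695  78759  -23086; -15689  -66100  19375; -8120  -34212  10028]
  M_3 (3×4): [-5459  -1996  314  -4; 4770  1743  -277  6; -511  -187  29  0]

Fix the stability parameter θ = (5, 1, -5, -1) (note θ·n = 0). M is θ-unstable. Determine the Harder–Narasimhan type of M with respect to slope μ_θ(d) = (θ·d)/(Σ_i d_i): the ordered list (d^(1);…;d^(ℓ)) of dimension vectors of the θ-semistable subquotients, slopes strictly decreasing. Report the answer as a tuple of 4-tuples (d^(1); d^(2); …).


Barcode: M ≅ I[1,1]^2, I[1,4]^2, I[2,4], I[3,3]. HN layers by μ_θ (5 steps, strictly decreasing):
  μ^(1)=5; μ^(2)=0; μ^(3)=-1; μ^(4)=-2; μ^(5)=-5

((2, 0, 0, 0); (2, 2, 2, 2); (0, 0, 0, 1); (0, 1, 1, 0); (0, 0, 1, 0))


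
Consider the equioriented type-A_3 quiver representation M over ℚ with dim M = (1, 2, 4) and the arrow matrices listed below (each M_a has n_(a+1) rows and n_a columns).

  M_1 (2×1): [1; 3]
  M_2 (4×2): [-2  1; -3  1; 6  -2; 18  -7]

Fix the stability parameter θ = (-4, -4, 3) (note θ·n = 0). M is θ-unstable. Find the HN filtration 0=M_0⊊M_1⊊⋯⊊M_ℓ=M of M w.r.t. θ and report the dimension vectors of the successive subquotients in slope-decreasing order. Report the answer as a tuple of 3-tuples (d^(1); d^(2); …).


Via rank(M_{q-1}∘⋯∘M_p): M ≅ I[1,3], I[2,3], I[3,3]^2.
μ_θ-semistable layers: μ^(1)=3; μ^(2)=-4

((0, 0, 4); (1, 2, 0))


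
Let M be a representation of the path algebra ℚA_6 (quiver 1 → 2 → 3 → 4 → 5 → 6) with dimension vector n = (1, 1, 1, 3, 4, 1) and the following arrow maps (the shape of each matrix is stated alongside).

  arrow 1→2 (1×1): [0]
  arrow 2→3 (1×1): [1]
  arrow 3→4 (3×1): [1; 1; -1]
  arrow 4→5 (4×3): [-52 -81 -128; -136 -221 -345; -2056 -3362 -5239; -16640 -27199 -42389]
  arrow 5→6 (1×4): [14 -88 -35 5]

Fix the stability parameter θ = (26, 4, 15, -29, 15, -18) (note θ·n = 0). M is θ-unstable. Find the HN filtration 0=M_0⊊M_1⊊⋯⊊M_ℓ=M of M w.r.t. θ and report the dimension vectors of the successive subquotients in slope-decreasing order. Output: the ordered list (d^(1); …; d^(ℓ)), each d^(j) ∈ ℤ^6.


Via rank(M_{q-1}∘⋯∘M_p): M ≅ I[1,1], I[2,6], I[4,5]^2, I[5,5].
μ_θ-semistable layers: μ^(1)=26; μ^(2)=15; μ^(3)=-3/2; μ^(4)=-10/3; μ^(5)=-29

((1, 0, 0, 0, 0, 0); (0, 0, 0, 0, 3, 0); (0, 0, 0, 0, 1, 1); (0, 1, 1, 1, 0, 0); (0, 0, 0, 2, 0, 0))


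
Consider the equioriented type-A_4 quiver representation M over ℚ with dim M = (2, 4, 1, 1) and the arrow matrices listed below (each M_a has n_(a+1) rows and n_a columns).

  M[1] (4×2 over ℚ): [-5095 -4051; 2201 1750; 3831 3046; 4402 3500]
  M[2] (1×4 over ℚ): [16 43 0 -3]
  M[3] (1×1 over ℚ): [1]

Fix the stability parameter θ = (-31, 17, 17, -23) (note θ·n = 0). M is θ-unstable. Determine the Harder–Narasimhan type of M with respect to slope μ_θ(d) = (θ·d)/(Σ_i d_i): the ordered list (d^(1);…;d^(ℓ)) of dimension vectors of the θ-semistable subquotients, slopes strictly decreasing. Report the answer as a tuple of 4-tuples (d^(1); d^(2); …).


Barcode: M ≅ I[1,2], I[1,4], I[2,2]^2. HN layers by μ_θ (3 steps, strictly decreasing):
  μ^(1)=17; μ^(2)=11/3; μ^(3)=-31

((0, 3, 0, 0); (0, 1, 1, 1); (2, 0, 0, 0))


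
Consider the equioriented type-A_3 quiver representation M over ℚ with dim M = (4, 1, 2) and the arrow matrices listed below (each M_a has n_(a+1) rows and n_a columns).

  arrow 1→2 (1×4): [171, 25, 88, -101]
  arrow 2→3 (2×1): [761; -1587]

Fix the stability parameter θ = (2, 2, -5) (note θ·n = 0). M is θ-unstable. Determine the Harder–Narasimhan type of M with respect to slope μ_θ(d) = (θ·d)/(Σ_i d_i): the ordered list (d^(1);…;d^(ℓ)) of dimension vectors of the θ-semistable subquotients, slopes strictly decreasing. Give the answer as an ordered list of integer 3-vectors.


Interval decomposition of M: I[1,1]^3, I[1,3], I[3,3].
HN type (ℓ=3): μ^(1)=2; μ^(2)=-1/3; μ^(3)=-5

((3, 0, 0); (1, 1, 1); (0, 0, 1))


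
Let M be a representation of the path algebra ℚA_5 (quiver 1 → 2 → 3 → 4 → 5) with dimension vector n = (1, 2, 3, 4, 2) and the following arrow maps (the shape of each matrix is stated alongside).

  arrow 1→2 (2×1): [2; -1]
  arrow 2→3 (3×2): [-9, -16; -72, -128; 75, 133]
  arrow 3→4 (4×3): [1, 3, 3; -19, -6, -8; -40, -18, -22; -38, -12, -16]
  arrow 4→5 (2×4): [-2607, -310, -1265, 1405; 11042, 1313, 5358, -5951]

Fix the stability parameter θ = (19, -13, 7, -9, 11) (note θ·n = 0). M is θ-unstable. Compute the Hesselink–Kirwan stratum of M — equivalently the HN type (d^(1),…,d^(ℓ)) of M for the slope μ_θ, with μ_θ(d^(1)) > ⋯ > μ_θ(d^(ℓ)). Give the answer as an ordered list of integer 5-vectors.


Interval decomposition of M: I[1,5], I[2,5], I[3,3], I[4,4]^2.
HN type (ℓ=6): μ^(1)=11; μ^(2)=7; μ^(3)=1; μ^(4)=-1; μ^(5)=-9; μ^(6)=-13

((0, 0, 0, 0, 2); (0, 0, 1, 0, 0); (1, 1, 1, 1, 0); (0, 0, 1, 1, 0); (0, 0, 0, 2, 0); (0, 1, 0, 0, 0))


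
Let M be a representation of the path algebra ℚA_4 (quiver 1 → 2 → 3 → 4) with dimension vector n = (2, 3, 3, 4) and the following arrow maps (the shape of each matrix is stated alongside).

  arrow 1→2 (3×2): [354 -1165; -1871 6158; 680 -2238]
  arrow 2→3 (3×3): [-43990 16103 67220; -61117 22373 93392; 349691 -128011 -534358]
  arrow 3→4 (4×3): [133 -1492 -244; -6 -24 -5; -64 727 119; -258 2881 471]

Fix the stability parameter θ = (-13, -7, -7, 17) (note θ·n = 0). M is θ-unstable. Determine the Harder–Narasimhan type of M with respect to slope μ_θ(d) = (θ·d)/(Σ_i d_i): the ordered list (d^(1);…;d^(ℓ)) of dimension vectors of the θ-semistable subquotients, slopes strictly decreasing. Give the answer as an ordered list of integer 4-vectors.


Barcode: M ≅ I[1,4]^2, I[2,4], I[4,4]. HN layers by μ_θ (3 steps, strictly decreasing):
  μ^(1)=17; μ^(2)=-7; μ^(3)=-13

((0, 0, 0, 4); (0, 3, 3, 0); (2, 0, 0, 0))


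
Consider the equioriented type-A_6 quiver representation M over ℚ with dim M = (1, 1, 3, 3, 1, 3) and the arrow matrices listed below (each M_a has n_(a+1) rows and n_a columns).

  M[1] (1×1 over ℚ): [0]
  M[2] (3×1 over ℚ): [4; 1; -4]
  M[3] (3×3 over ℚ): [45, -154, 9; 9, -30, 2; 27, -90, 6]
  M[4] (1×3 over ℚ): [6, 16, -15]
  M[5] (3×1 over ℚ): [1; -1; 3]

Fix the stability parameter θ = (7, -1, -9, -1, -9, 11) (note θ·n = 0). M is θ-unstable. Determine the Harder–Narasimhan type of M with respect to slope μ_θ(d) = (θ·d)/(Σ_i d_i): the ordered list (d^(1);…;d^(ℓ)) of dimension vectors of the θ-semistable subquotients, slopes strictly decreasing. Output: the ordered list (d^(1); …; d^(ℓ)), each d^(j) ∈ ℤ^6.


Barcode: M ≅ I[1,1], I[2,6], I[3,3], I[3,4], I[4,4], I[6,6]^2. HN layers by μ_θ (5 steps, strictly decreasing):
  μ^(1)=11; μ^(2)=7; μ^(3)=-1; μ^(4)=-5; μ^(5)=-9

((0, 0, 0, 0, 0, 3); (1, 0, 0, 0, 0, 0); (0, 0, 0, 2, 0, 0); (0, 1, 1, 1, 1, 0); (0, 0, 2, 0, 0, 0))


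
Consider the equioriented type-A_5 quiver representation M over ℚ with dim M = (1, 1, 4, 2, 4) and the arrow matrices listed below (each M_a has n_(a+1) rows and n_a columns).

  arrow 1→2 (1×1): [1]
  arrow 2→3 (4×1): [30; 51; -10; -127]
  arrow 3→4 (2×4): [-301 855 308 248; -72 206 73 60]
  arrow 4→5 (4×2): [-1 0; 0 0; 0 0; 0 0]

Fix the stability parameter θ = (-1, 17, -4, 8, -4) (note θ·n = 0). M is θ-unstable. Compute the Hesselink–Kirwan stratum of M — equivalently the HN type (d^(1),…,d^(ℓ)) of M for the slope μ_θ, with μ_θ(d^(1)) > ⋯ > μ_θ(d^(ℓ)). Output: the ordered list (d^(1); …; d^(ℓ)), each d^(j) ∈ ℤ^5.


Via rank(M_{q-1}∘⋯∘M_p): M ≅ I[1,5], I[3,3]^2, I[3,4], I[5,5]^3.
μ_θ-semistable layers: μ^(1)=8; μ^(2)=17/4; μ^(3)=-1; μ^(4)=-4

((0, 0, 0, 1, 0); (0, 1, 1, 1, 1); (1, 0, 0, 0, 0); (0, 0, 3, 0, 3))


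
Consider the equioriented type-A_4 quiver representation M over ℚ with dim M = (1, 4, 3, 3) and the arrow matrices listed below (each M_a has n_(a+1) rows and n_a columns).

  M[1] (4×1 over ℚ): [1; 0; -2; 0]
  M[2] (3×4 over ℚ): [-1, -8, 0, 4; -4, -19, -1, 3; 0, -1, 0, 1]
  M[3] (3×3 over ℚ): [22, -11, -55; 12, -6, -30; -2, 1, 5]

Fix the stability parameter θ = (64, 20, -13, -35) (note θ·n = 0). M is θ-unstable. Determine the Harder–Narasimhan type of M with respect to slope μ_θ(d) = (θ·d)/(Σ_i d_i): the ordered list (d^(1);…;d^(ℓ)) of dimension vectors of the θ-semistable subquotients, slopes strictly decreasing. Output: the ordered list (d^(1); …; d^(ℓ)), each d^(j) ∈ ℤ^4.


Barcode: M ≅ I[1,3], I[2,2], I[2,3], I[2,4], I[4,4]^2. HN layers by μ_θ (5 steps, strictly decreasing):
  μ^(1)=71/3; μ^(2)=20; μ^(3)=7/2; μ^(4)=-28/3; μ^(5)=-35

((1, 1, 1, 0); (0, 1, 0, 0); (0, 1, 1, 0); (0, 1, 1, 1); (0, 0, 0, 2))


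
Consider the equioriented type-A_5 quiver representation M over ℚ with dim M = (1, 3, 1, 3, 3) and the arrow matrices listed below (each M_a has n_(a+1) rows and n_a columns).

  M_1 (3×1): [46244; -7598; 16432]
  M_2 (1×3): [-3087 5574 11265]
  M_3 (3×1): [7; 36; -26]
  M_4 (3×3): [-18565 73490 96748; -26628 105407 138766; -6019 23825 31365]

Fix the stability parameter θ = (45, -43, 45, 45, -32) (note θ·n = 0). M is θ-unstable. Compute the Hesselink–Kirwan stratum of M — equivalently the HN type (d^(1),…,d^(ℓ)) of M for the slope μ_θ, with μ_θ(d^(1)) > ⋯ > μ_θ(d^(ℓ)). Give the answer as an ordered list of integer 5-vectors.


Via rank(M_{q-1}∘⋯∘M_p): M ≅ I[1,2], I[2,2], I[2,5], I[4,5]^2.
μ_θ-semistable layers: μ^(1)=58/3; μ^(2)=13/2; μ^(3)=1; μ^(4)=-43

((0, 0, 1, 1, 1); (0, 0, 0, 2, 2); (1, 1, 0, 0, 0); (0, 2, 0, 0, 0))


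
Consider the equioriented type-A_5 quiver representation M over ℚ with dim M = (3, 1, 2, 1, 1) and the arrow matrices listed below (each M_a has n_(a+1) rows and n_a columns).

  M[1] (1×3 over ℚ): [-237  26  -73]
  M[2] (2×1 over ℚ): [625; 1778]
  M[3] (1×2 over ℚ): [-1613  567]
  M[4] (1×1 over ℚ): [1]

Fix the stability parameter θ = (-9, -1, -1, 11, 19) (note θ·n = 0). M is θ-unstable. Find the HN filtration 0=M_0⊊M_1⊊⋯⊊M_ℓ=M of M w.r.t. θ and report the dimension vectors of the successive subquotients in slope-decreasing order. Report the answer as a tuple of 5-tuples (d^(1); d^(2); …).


Barcode: M ≅ I[1,1]^2, I[1,5], I[3,3]. HN layers by μ_θ (4 steps, strictly decreasing):
  μ^(1)=19; μ^(2)=11; μ^(3)=-1; μ^(4)=-9

((0, 0, 0, 0, 1); (0, 0, 0, 1, 0); (0, 1, 2, 0, 0); (3, 0, 0, 0, 0))


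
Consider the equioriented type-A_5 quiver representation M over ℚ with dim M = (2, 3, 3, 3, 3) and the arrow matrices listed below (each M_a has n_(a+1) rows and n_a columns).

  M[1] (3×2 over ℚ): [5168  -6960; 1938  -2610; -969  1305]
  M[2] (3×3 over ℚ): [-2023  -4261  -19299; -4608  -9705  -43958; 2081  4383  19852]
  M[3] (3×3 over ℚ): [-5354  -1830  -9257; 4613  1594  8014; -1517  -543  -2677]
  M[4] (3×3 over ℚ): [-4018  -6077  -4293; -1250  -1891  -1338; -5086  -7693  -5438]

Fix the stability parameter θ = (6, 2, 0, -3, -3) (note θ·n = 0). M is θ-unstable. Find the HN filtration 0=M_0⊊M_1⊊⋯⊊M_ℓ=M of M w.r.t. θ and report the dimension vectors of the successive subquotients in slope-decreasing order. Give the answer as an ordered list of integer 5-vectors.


Interval decomposition of M: I[1,1], I[1,5], I[2,4], I[2,5], I[5,5].
HN type (ℓ=5): μ^(1)=6; μ^(2)=2/5; μ^(3)=-1/3; μ^(4)=-1; μ^(5)=-3

((1, 0, 0, 0, 0); (1, 1, 1, 1, 1); (0, 1, 1, 1, 0); (0, 1, 1, 1, 1); (0, 0, 0, 0, 1))


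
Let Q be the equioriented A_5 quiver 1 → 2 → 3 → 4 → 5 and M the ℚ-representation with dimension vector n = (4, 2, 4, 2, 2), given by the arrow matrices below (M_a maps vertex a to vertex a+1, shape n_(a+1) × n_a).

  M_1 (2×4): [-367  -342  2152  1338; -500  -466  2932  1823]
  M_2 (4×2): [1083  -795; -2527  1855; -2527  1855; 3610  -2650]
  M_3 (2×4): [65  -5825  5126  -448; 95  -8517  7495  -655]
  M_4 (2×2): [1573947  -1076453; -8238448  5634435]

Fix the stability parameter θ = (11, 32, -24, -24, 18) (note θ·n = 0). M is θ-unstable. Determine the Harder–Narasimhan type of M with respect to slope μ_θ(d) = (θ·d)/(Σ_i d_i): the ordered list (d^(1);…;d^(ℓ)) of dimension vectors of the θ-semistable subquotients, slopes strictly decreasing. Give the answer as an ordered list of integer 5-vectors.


Via rank(M_{q-1}∘⋯∘M_p): M ≅ I[1,1]^2, I[1,2], I[1,5], I[3,3]^2, I[3,5].
μ_θ-semistable layers: μ^(1)=32; μ^(2)=18; μ^(3)=11; μ^(4)=-5/4; μ^(5)=-24

((0, 1, 0, 0, 0); (0, 0, 0, 0, 2); (3, 0, 0, 0, 0); (1, 1, 1, 1, 0); (0, 0, 3, 1, 0))


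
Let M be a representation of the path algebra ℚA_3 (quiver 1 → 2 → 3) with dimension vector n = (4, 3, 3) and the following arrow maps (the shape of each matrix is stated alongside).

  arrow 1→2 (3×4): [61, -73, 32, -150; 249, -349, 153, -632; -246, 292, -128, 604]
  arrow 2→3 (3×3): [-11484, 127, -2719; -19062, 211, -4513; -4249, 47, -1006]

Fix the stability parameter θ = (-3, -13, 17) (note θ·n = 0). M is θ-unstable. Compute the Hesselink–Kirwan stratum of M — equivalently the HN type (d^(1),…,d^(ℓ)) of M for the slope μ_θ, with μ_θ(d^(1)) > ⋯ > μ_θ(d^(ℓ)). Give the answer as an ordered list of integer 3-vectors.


Via rank(M_{q-1}∘⋯∘M_p): M ≅ I[1,1], I[1,2], I[1,3]^2, I[3,3].
μ_θ-semistable layers: μ^(1)=17; μ^(2)=-3; μ^(3)=-8

((0, 0, 3); (1, 0, 0); (3, 3, 0))


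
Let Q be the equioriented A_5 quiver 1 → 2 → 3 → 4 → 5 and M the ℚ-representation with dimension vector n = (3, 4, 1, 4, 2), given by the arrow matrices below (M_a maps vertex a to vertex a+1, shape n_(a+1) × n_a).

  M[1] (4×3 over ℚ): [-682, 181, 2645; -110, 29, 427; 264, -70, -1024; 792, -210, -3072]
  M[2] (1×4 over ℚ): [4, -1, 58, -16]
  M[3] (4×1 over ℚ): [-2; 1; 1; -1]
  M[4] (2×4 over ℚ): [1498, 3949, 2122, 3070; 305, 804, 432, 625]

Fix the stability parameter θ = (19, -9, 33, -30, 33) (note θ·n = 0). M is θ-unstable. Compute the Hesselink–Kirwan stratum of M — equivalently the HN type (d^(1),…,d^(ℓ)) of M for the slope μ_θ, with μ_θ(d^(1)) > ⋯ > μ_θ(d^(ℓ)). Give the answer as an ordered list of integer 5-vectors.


Via rank(M_{q-1}∘⋯∘M_p): M ≅ I[1,1], I[1,2], I[1,5], I[2,2]^2, I[4,4]^2, I[4,5].
μ_θ-semistable layers: μ^(1)=33; μ^(2)=19; μ^(3)=5; μ^(4)=13/4; μ^(5)=-9; μ^(6)=-30

((0, 0, 0, 0, 2); (1, 0, 0, 0, 0); (1, 1, 0, 0, 0); (1, 1, 1, 1, 0); (0, 2, 0, 0, 0); (0, 0, 0, 3, 0))
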